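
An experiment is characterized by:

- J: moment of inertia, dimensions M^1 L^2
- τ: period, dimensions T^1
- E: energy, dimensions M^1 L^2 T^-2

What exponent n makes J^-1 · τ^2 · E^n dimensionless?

Balance the M exponent: (1)·n from E, plus −(1) + 2·(0) = -1 from the rest, must sum to zero.
n − 1 = 0, so n = 1.

1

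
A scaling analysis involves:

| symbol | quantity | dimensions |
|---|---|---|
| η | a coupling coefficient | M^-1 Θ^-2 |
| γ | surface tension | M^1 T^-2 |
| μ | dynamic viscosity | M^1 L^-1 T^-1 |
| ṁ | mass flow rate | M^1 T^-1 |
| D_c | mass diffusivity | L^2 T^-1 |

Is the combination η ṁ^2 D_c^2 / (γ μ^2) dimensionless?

Sum the exponent of each base dimension across the product:
  M: [η]_M − [γ]_M − 2·[μ]_M + 2·[ṁ]_M + 2·[D_c]_M = (-1) − (1) − 2·(1) + 2·(1) + 2·(0) = -2
  L: [η]_L − [γ]_L − 2·[μ]_L + 2·[ṁ]_L + 2·[D_c]_L = (0) − (0) − 2·(-1) + 2·(0) + 2·(2) = 6
  T: [η]_T − [γ]_T − 2·[μ]_T + 2·[ṁ]_T + 2·[D_c]_T = (0) − (-2) − 2·(-1) + 2·(-1) + 2·(-1) = 0
  Θ: [η]_Θ − [γ]_Θ − 2·[μ]_Θ + 2·[ṁ]_Θ + 2·[D_c]_Θ = (-2) − (0) − 2·(0) + 2·(0) + 2·(0) = -2
Net dimensions [M⁻² L⁶ Θ⁻²] ≠ [1] — not dimensionless.

no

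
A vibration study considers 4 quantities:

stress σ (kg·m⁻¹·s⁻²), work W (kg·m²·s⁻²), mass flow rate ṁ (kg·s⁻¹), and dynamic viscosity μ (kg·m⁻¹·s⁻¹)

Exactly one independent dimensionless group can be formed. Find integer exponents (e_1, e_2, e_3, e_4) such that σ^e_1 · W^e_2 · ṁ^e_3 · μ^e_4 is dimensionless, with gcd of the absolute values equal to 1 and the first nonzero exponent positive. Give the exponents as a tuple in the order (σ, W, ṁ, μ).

M: e_1·(1) + e_2·(1) + e_3·(1) + e_4·(1) = 0
L: e_1·(-1) + e_2·(2) + e_3·(0) + e_4·(-1) = 0
T: e_1·(-2) + e_2·(-2) + e_3·(-1) + e_4·(-1) = 0
Solving this homogeneous linear system for the smallest-integer solution (first nonzero entry positive) gives (1, -1, 3, -3).

(1, -1, 3, -3)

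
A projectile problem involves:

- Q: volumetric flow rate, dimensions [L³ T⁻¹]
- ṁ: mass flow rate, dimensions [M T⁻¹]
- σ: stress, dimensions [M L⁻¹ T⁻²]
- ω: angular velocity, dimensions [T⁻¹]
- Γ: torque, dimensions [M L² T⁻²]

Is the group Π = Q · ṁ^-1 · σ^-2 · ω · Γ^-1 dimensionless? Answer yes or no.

Sum the exponent of each base dimension across the product:
  M: [Q]_M − [ṁ]_M − 2·[σ]_M + [ω]_M − [Γ]_M = (0) − (1) − 2·(1) + (0) − (1) = -4
  L: [Q]_L − [ṁ]_L − 2·[σ]_L + [ω]_L − [Γ]_L = (3) − (0) − 2·(-1) + (0) − (2) = 3
  T: [Q]_T − [ṁ]_T − 2·[σ]_T + [ω]_T − [Γ]_T = (-1) − (-1) − 2·(-2) + (-1) − (-2) = 5
Net dimensions [M⁻⁴ L³ T⁵] ≠ [1] — not dimensionless.

no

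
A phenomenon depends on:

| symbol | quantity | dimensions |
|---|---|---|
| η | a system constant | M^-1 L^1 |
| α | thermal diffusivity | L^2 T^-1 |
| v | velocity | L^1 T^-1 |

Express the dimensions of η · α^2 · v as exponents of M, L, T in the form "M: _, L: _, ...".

M: -1, L: 6, T: -3

Collect each base-dimension exponent across the product:
  M: (-1) + 2·(0) + (0) = -1
  L: (1) + 2·(2) + (1) = 6
  T: (0) + 2·(-1) + (-1) = -3
So the dimensions are [M⁻¹ L⁶ T⁻³].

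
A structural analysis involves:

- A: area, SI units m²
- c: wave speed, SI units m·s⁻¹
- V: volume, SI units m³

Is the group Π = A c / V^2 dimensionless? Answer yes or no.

no

Sum the exponent of each base dimension across the product:
  L: [A]_L + [c]_L − 2·[V]_L = (2) + (1) − 2·(3) = -3
  T: [A]_T + [c]_T − 2·[V]_T = (0) + (-1) − 2·(0) = -1
Net dimensions [L⁻³ T⁻¹] ≠ [1] — not dimensionless.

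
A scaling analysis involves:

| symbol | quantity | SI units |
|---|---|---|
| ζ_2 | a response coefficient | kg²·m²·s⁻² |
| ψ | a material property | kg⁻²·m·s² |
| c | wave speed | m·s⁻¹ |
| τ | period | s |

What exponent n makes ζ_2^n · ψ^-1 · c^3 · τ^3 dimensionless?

Balance the M exponent: (2)·n from ζ_2, plus −(-2) + 3·(0) + 3·(0) = 2 from the rest, must sum to zero.
2n + 2 = 0, so n = -1.

-1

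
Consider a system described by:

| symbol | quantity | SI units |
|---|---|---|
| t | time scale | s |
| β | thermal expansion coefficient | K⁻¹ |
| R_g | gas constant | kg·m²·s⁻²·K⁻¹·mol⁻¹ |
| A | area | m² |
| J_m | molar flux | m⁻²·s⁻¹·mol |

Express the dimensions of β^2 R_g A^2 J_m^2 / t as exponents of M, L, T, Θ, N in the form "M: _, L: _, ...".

M: 1, L: 2, T: -5, Θ: -3, N: 1

Collect each base-dimension exponent across the product:
  M: −(0) + 2·(0) + (1) + 2·(0) + 2·(0) = 1
  L: −(0) + 2·(0) + (2) + 2·(2) + 2·(-2) = 2
  T: −(1) + 2·(0) + (-2) + 2·(0) + 2·(-1) = -5
  Θ: −(0) + 2·(-1) + (-1) + 2·(0) + 2·(0) = -3
  N: −(0) + 2·(0) + (-1) + 2·(0) + 2·(1) = 1
So the dimensions are [M L² T⁻⁵ Θ⁻³ N].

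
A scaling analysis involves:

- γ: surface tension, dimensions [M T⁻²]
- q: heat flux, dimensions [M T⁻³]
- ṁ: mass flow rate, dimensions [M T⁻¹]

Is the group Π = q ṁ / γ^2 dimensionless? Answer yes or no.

yes

Sum the exponent of each base dimension across the product:
  M: −2·[γ]_M + [q]_M + [ṁ]_M = −2·(1) + (1) + (1) = 0
  L: −2·[γ]_L + [q]_L + [ṁ]_L = −2·(0) + (0) + (0) = 0
  T: −2·[γ]_T + [q]_T + [ṁ]_T = −2·(-2) + (-3) + (-1) = 0
  I: −2·[γ]_I + [q]_I + [ṁ]_I = −2·(0) + (0) + (0) = 0
All base exponents vanish — dimensionless.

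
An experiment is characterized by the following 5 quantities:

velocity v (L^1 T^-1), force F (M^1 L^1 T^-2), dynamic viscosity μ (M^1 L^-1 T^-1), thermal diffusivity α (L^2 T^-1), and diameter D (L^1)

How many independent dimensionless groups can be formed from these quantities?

2

There are 5 variables and 3 base dimensions (M, L, T).
The dimension matrix has rank 3.
Independent dimensionless groups: 5 − 3 = 2.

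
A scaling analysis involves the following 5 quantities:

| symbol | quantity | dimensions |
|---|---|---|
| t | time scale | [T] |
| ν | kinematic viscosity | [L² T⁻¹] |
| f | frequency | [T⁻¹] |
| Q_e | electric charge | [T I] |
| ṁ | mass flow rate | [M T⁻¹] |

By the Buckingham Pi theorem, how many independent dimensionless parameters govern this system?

1

There are 5 variables and 4 base dimensions (M, L, T, I).
The dimension matrix has rank 4.
Independent dimensionless groups: 5 − 4 = 1.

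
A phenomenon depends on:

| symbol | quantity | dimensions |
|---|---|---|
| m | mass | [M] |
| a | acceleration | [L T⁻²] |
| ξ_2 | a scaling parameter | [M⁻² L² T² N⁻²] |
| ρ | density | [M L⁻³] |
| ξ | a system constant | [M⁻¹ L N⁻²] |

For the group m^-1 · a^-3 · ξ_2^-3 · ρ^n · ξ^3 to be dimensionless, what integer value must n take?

Balance the M exponent: (1)·n from ρ, plus −(1) − 3·(0) − 3·(-2) + 3·(-1) = 2 from the rest, must sum to zero.
n + 2 = 0, so n = -2.

-2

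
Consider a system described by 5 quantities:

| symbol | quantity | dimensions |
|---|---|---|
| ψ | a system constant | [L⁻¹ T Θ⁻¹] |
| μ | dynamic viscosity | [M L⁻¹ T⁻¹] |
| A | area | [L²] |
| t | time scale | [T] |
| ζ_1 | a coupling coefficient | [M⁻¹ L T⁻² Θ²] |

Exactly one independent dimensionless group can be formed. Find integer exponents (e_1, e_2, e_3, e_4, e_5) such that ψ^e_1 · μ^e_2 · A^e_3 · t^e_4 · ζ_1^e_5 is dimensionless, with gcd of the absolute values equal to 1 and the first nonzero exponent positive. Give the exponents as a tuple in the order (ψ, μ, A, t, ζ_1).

(2, 1, 1, 1, 1)

M: e_1·(0) + e_2·(1) + e_3·(0) + e_4·(0) + e_5·(-1) = 0
L: e_1·(-1) + e_2·(-1) + e_3·(2) + e_4·(0) + e_5·(1) = 0
T: e_1·(1) + e_2·(-1) + e_3·(0) + e_4·(1) + e_5·(-2) = 0
Θ: e_1·(-1) + e_2·(0) + e_3·(0) + e_4·(0) + e_5·(2) = 0
Solving this homogeneous linear system for the smallest-integer solution (first nonzero entry positive) gives (2, 1, 1, 1, 1).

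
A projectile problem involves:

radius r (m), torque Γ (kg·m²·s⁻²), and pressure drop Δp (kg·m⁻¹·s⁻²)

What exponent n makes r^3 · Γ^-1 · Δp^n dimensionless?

Balance the M exponent: (1)·n from Δp, plus 3·(0) − (1) = -1 from the rest, must sum to zero.
n − 1 = 0, so n = 1.

1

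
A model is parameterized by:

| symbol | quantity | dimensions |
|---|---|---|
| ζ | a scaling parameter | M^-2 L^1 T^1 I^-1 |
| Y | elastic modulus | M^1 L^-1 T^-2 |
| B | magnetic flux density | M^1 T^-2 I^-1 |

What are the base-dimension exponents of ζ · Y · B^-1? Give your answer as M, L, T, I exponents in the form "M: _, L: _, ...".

M: -2, L: 0, T: 1, I: 0

Collect each base-dimension exponent across the product:
  M: (-2) + (1) − (1) = -2
  L: (1) + (-1) − (0) = 0
  T: (1) + (-2) − (-2) = 1
  I: (-1) + (0) − (-1) = 0
So the dimensions are [M⁻² T].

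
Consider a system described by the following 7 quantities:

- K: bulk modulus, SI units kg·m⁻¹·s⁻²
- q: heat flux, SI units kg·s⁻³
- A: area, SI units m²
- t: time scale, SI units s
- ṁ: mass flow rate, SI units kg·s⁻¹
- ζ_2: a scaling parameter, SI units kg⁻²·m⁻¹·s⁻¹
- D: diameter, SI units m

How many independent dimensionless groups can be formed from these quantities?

4

There are 7 variables and 3 base dimensions (M, L, T).
The dimension matrix has rank 3.
Independent dimensionless groups: 7 − 3 = 4.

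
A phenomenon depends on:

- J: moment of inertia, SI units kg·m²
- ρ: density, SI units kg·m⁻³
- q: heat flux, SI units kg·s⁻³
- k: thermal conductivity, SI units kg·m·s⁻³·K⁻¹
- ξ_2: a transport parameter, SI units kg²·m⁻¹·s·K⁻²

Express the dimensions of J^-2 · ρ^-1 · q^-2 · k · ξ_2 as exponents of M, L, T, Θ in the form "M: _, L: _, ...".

Collect each base-dimension exponent across the product:
  M: −2·(1) − (1) − 2·(1) + (1) + (2) = -2
  L: −2·(2) − (-3) − 2·(0) + (1) + (-1) = -1
  T: −2·(0) − (0) − 2·(-3) + (-3) + (1) = 4
  Θ: −2·(0) − (0) − 2·(0) + (-1) + (-2) = -3
So the dimensions are [M⁻² L⁻¹ T⁴ Θ⁻³].

M: -2, L: -1, T: 4, Θ: -3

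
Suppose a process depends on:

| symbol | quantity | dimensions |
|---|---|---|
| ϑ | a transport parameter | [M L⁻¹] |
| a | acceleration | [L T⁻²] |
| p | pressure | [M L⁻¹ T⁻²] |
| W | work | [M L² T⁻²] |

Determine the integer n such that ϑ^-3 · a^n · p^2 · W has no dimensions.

Balance the L exponent: (1)·n from a, plus −3·(-1) + 2·(-1) + (2) = 3 from the rest, must sum to zero.
n + 3 = 0, so n = -3.

-3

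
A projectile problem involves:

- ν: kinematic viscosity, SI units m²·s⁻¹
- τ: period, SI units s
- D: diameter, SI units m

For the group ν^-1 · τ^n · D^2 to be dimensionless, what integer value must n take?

-1

Balance the T exponent: (1)·n from τ, plus −(-1) + 2·(0) = 1 from the rest, must sum to zero.
n + 1 = 0, so n = -1.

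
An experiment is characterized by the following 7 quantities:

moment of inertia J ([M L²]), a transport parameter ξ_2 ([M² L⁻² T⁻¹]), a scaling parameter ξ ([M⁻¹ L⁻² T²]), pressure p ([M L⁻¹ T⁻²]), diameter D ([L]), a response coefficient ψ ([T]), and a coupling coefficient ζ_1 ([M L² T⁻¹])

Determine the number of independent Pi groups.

There are 7 variables and 3 base dimensions (M, L, T).
The dimension matrix has rank 3.
Independent dimensionless groups: 7 − 3 = 4.

4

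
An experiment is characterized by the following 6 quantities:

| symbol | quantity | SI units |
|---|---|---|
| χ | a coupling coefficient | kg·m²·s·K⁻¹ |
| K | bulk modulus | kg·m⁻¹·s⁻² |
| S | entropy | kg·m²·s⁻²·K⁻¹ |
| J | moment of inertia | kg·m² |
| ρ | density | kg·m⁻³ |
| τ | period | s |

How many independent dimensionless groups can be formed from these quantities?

2

There are 6 variables and 4 base dimensions (M, L, T, Θ).
The dimension matrix has rank 4.
Independent dimensionless groups: 6 − 4 = 2.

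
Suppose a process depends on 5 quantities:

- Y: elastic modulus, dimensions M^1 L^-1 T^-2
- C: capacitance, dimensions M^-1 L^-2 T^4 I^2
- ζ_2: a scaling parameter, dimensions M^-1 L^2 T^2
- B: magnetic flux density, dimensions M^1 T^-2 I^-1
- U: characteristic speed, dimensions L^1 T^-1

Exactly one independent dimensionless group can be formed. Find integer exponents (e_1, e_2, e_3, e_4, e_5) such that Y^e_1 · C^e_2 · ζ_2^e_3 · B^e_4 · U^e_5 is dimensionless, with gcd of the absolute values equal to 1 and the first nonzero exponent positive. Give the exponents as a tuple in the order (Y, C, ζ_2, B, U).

M: e_1·(1) + e_2·(-1) + e_3·(-1) + e_4·(1) + e_5·(0) = 0
L: e_1·(-1) + e_2·(-2) + e_3·(2) + e_4·(0) + e_5·(1) = 0
T: e_1·(-2) + e_2·(4) + e_3·(2) + e_4·(-2) + e_5·(-1) = 0
I: e_1·(0) + e_2·(2) + e_3·(0) + e_4·(-1) + e_5·(0) = 0
Solving this homogeneous linear system for the smallest-integer solution (first nonzero entry positive) gives (2, -1, 1, -2, -2).

(2, -1, 1, -2, -2)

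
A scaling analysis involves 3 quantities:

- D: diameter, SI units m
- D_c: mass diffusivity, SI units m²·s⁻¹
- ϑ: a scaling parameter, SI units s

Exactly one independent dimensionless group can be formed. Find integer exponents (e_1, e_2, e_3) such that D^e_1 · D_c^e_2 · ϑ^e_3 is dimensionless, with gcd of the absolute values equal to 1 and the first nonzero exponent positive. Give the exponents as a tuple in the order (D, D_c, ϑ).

L: e_1·(1) + e_2·(2) + e_3·(0) = 0
T: e_1·(0) + e_2·(-1) + e_3·(1) = 0
Solving this homogeneous linear system for the smallest-integer solution (first nonzero entry positive) gives (2, -1, -1).

(2, -1, -1)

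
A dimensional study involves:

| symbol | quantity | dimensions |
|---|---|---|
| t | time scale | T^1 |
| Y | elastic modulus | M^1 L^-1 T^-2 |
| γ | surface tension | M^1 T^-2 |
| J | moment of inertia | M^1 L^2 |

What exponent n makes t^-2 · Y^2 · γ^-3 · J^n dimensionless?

Balance the M exponent: (1)·n from J, plus −2·(0) + 2·(1) − 3·(1) = -1 from the rest, must sum to zero.
n − 1 = 0, so n = 1.

1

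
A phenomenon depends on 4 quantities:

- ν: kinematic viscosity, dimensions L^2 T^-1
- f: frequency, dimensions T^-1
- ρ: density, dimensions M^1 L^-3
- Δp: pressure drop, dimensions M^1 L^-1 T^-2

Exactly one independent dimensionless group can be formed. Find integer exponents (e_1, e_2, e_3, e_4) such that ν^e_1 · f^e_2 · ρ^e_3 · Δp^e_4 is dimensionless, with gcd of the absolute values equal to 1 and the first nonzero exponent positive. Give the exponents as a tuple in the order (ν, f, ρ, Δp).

(1, 1, 1, -1)

M: e_1·(0) + e_2·(0) + e_3·(1) + e_4·(1) = 0
L: e_1·(2) + e_2·(0) + e_3·(-3) + e_4·(-1) = 0
T: e_1·(-1) + e_2·(-1) + e_3·(0) + e_4·(-2) = 0
Solving this homogeneous linear system for the smallest-integer solution (first nonzero entry positive) gives (1, 1, 1, -1).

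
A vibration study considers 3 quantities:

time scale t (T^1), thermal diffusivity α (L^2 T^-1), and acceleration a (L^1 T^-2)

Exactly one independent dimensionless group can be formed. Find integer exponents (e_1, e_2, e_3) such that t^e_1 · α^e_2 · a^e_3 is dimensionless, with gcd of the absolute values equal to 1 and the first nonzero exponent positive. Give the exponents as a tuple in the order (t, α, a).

(3, -1, 2)

L: e_1·(0) + e_2·(2) + e_3·(1) = 0
T: e_1·(1) + e_2·(-1) + e_3·(-2) = 0
Solving this homogeneous linear system for the smallest-integer solution (first nonzero entry positive) gives (3, -1, 2).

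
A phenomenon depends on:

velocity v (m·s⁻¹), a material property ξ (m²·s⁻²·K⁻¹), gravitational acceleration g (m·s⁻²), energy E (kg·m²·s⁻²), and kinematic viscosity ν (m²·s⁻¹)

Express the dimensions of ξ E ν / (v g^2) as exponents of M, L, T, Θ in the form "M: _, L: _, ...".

Collect each base-dimension exponent across the product:
  M: −(0) + (0) − 2·(0) + (1) + (0) = 1
  L: −(1) + (2) − 2·(1) + (2) + (2) = 3
  T: −(-1) + (-2) − 2·(-2) + (-2) + (-1) = 0
  Θ: −(0) + (-1) − 2·(0) + (0) + (0) = -1
So the dimensions are [M L³ Θ⁻¹].

M: 1, L: 3, T: 0, Θ: -1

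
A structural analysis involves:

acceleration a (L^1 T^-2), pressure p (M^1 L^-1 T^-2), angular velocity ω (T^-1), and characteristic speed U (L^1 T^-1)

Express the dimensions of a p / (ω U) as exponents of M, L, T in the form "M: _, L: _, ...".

M: 1, L: -1, T: -2

Collect each base-dimension exponent across the product:
  M: (0) + (1) − (0) − (0) = 1
  L: (1) + (-1) − (0) − (1) = -1
  T: (-2) + (-2) − (-1) − (-1) = -2
So the dimensions are [M L⁻¹ T⁻²].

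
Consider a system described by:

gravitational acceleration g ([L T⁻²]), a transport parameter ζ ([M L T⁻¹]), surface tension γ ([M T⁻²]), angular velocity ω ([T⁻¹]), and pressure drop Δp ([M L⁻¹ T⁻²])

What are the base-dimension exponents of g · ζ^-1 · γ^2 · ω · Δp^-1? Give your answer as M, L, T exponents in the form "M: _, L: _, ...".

Collect each base-dimension exponent across the product:
  M: (0) − (1) + 2·(1) + (0) − (1) = 0
  L: (1) − (1) + 2·(0) + (0) − (-1) = 1
  T: (-2) − (-1) + 2·(-2) + (-1) − (-2) = -4
So the dimensions are [L T⁻⁴].

M: 0, L: 1, T: -4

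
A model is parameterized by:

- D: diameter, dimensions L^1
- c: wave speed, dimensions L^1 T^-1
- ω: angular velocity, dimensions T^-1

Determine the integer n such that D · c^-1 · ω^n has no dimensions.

Balance the T exponent: (-1)·n from ω, plus (0) − (-1) = 1 from the rest, must sum to zero.
−n + 1 = 0, so n = 1.

1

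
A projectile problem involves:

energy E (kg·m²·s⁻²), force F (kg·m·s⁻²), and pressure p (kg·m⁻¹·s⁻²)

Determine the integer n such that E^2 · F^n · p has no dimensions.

-3

Balance the M exponent: (1)·n from F, plus 2·(1) + (1) = 3 from the rest, must sum to zero.
n + 3 = 0, so n = -3.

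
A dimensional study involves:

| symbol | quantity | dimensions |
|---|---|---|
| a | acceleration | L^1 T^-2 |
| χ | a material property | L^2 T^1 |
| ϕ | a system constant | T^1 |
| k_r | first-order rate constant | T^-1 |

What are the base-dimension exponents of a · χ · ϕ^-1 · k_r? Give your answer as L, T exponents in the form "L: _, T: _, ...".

L: 3, T: -3

Collect each base-dimension exponent across the product:
  L: (1) + (2) − (0) + (0) = 3
  T: (-2) + (1) − (1) + (-1) = -3
So the dimensions are [L³ T⁻³].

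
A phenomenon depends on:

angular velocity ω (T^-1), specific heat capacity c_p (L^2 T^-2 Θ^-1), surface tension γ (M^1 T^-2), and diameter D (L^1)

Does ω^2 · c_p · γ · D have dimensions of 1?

no

Sum the exponent of each base dimension across the product:
  M: 2·[ω]_M + [c_p]_M + [γ]_M + [D]_M = 2·(0) + (0) + (1) + (0) = 1
  L: 2·[ω]_L + [c_p]_L + [γ]_L + [D]_L = 2·(0) + (2) + (0) + (1) = 3
  T: 2·[ω]_T + [c_p]_T + [γ]_T + [D]_T = 2·(-1) + (-2) + (-2) + (0) = -6
  Θ: 2·[ω]_Θ + [c_p]_Θ + [γ]_Θ + [D]_Θ = 2·(0) + (-1) + (0) + (0) = -1
Net dimensions [M L³ T⁻⁶ Θ⁻¹] ≠ [1] — not dimensionless.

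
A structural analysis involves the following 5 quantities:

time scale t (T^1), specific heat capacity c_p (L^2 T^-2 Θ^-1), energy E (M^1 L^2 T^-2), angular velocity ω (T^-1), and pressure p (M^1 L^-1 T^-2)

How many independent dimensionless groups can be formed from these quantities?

There are 5 variables and 4 base dimensions (M, L, T, Θ).
The dimension matrix has rank 4.
Independent dimensionless groups: 5 − 4 = 1.

1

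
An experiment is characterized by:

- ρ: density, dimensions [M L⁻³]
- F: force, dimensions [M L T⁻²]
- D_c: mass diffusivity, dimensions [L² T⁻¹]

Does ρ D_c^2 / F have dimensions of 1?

yes

Sum the exponent of each base dimension across the product:
  M: [ρ]_M − [F]_M + 2·[D_c]_M = (1) − (1) + 2·(0) = 0
  L: [ρ]_L − [F]_L + 2·[D_c]_L = (-3) − (1) + 2·(2) = 0
  T: [ρ]_T − [F]_T + 2·[D_c]_T = (0) − (-2) + 2·(-1) = 0
All base exponents vanish — dimensionless.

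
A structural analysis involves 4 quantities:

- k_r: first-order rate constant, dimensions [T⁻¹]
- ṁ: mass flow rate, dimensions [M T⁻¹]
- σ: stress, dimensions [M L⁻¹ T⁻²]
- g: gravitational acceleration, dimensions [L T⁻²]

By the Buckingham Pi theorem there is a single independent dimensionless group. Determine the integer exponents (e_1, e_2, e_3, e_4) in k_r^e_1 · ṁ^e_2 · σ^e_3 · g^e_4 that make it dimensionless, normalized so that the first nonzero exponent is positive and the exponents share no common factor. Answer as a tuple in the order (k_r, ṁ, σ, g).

M: e_1·(0) + e_2·(1) + e_3·(1) + e_4·(0) = 0
L: e_1·(0) + e_2·(0) + e_3·(-1) + e_4·(1) = 0
T: e_1·(-1) + e_2·(-1) + e_3·(-2) + e_4·(-2) = 0
Solving this homogeneous linear system for the smallest-integer solution (first nonzero entry positive) gives (3, 1, -1, -1).

(3, 1, -1, -1)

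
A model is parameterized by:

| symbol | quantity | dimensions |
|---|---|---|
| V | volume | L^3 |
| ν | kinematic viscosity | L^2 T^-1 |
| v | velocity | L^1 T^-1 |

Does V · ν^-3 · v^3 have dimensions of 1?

Sum the exponent of each base dimension across the product:
  M: [V]_M − 3·[ν]_M + 3·[v]_M = (0) − 3·(0) + 3·(0) = 0
  L: [V]_L − 3·[ν]_L + 3·[v]_L = (3) − 3·(2) + 3·(1) = 0
  T: [V]_T − 3·[ν]_T + 3·[v]_T = (0) − 3·(-1) + 3·(-1) = 0
  Θ: [V]_Θ − 3·[ν]_Θ + 3·[v]_Θ = (0) − 3·(0) + 3·(0) = 0
  N: [V]_N − 3·[ν]_N + 3·[v]_N = (0) − 3·(0) + 3·(0) = 0
All base exponents vanish — dimensionless.

yes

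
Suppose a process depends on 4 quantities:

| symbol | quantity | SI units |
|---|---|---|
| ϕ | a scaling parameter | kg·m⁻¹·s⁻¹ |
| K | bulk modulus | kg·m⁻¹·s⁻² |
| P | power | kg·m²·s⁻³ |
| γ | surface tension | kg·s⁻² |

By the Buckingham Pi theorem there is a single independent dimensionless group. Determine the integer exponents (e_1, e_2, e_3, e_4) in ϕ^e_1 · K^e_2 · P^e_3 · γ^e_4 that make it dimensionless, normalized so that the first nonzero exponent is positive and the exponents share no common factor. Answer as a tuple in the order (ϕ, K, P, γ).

M: e_1·(1) + e_2·(1) + e_3·(1) + e_4·(1) = 0
L: e_1·(-1) + e_2·(-1) + e_3·(2) + e_4·(0) = 0
T: e_1·(-1) + e_2·(-2) + e_3·(-3) + e_4·(-2) = 0
Solving this homogeneous linear system for the smallest-integer solution (first nonzero entry positive) gives (1, 1, 1, -3).

(1, 1, 1, -3)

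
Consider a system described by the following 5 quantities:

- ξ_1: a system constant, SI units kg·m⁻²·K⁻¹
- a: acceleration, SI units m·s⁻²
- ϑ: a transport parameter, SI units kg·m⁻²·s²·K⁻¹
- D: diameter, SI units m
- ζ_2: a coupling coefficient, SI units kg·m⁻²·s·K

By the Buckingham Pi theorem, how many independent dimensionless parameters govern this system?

There are 5 variables and 4 base dimensions (M, L, T, Θ).
The dimension matrix has rank 4.
Independent dimensionless groups: 5 − 4 = 1.

1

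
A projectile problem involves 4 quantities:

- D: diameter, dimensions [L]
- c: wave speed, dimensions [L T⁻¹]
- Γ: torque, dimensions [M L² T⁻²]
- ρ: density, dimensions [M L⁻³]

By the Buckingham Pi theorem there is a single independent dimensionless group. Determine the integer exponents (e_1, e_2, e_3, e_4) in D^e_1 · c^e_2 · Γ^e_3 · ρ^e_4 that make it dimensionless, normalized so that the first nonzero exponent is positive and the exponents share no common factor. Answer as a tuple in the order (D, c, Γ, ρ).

M: e_1·(0) + e_2·(0) + e_3·(1) + e_4·(1) = 0
L: e_1·(1) + e_2·(1) + e_3·(2) + e_4·(-3) = 0
T: e_1·(0) + e_2·(-1) + e_3·(-2) + e_4·(0) = 0
Solving this homogeneous linear system for the smallest-integer solution (first nonzero entry positive) gives (3, 2, -1, 1).

(3, 2, -1, 1)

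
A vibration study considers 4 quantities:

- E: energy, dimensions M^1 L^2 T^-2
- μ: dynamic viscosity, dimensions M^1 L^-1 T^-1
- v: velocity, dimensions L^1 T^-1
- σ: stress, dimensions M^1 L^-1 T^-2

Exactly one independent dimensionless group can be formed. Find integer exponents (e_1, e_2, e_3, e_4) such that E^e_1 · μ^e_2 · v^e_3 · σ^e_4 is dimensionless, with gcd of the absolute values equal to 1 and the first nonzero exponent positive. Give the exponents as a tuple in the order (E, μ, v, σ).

(1, -3, -3, 2)

M: e_1·(1) + e_2·(1) + e_3·(0) + e_4·(1) = 0
L: e_1·(2) + e_2·(-1) + e_3·(1) + e_4·(-1) = 0
T: e_1·(-2) + e_2·(-1) + e_3·(-1) + e_4·(-2) = 0
Solving this homogeneous linear system for the smallest-integer solution (first nonzero entry positive) gives (1, -3, -3, 2).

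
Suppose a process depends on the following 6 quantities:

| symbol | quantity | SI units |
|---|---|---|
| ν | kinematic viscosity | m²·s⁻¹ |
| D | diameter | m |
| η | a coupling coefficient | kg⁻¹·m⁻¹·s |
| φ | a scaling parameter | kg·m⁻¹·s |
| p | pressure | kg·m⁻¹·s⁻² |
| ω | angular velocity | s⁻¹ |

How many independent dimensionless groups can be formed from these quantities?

3

There are 6 variables and 3 base dimensions (M, L, T).
The dimension matrix has rank 3.
Independent dimensionless groups: 6 − 3 = 3.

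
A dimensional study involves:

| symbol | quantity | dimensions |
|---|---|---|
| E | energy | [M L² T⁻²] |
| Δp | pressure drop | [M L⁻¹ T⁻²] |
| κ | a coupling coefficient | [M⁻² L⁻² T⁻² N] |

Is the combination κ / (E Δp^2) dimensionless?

Sum the exponent of each base dimension across the product:
  M: −[E]_M − 2·[Δp]_M + [κ]_M = −(1) − 2·(1) + (-2) = -5
  L: −[E]_L − 2·[Δp]_L + [κ]_L = −(2) − 2·(-1) + (-2) = -2
  T: −[E]_T − 2·[Δp]_T + [κ]_T = −(-2) − 2·(-2) + (-2) = 4
  N: −[E]_N − 2·[Δp]_N + [κ]_N = −(0) − 2·(0) + (1) = 1
Net dimensions [M⁻⁵ L⁻² T⁴ N] ≠ [1] — not dimensionless.

no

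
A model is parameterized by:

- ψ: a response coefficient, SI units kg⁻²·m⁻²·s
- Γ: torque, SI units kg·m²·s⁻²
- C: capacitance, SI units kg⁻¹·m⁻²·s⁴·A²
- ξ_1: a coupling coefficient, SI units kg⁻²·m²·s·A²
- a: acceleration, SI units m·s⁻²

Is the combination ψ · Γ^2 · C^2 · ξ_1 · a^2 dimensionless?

no

Sum the exponent of each base dimension across the product:
  M: [ψ]_M + 2·[Γ]_M + 2·[C]_M + [ξ_1]_M + 2·[a]_M = (-2) + 2·(1) + 2·(-1) + (-2) + 2·(0) = -4
  L: [ψ]_L + 2·[Γ]_L + 2·[C]_L + [ξ_1]_L + 2·[a]_L = (-2) + 2·(2) + 2·(-2) + (2) + 2·(1) = 2
  T: [ψ]_T + 2·[Γ]_T + 2·[C]_T + [ξ_1]_T + 2·[a]_T = (1) + 2·(-2) + 2·(4) + (1) + 2·(-2) = 2
  I: [ψ]_I + 2·[Γ]_I + 2·[C]_I + [ξ_1]_I + 2·[a]_I = (0) + 2·(0) + 2·(2) + (2) + 2·(0) = 6
Net dimensions [M⁻⁴ L² T² I⁶] ≠ [1] — not dimensionless.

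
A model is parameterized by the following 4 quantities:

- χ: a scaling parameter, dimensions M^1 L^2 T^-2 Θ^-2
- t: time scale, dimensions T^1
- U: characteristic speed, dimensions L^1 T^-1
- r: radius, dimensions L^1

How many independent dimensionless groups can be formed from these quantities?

There are 4 variables and 4 base dimensions (M, L, T, Θ).
The dimension matrix has rank 3 (less than 4: the dimension vectors are linearly dependent).
Independent dimensionless groups: 4 − 3 = 1.

1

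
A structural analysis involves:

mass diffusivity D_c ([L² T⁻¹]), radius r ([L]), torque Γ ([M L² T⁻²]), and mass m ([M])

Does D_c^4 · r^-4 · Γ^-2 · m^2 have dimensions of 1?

yes

Sum the exponent of each base dimension across the product:
  M: 4·[D_c]_M − 4·[r]_M − 2·[Γ]_M + 2·[m]_M = 4·(0) − 4·(0) − 2·(1) + 2·(1) = 0
  L: 4·[D_c]_L − 4·[r]_L − 2·[Γ]_L + 2·[m]_L = 4·(2) − 4·(1) − 2·(2) + 2·(0) = 0
  T: 4·[D_c]_T − 4·[r]_T − 2·[Γ]_T + 2·[m]_T = 4·(-1) − 4·(0) − 2·(-2) + 2·(0) = 0
All base exponents vanish — dimensionless.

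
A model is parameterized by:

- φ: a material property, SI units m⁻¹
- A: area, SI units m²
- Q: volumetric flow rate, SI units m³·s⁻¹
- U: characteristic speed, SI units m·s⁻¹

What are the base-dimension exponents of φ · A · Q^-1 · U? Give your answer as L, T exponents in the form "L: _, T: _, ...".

Collect each base-dimension exponent across the product:
  L: (-1) + (2) − (3) + (1) = -1
  T: (0) + (0) − (-1) + (-1) = 0
So the dimensions are [L⁻¹].

L: -1, T: 0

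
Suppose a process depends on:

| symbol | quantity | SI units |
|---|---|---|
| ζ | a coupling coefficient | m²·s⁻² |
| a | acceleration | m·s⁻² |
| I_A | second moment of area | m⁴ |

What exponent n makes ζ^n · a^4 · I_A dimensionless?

-4

Balance the L exponent: (2)·n from ζ, plus 4·(1) + (4) = 8 from the rest, must sum to zero.
2n + 8 = 0, so n = -4.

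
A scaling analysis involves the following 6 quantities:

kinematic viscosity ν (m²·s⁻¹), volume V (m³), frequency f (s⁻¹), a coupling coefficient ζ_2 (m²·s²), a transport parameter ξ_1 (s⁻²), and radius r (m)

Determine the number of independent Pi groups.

4

There are 6 variables and 2 base dimensions (L, T).
The dimension matrix has rank 2.
Independent dimensionless groups: 6 − 2 = 4.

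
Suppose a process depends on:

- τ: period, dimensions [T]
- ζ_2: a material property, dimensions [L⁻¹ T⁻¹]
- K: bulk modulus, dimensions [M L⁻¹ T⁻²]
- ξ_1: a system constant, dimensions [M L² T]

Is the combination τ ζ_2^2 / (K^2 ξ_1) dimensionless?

no

Sum the exponent of each base dimension across the product:
  M: [τ]_M + 2·[ζ_2]_M − 2·[K]_M − [ξ_1]_M = (0) + 2·(0) − 2·(1) − (1) = -3
  L: [τ]_L + 2·[ζ_2]_L − 2·[K]_L − [ξ_1]_L = (0) + 2·(-1) − 2·(-1) − (2) = -2
  T: [τ]_T + 2·[ζ_2]_T − 2·[K]_T − [ξ_1]_T = (1) + 2·(-1) − 2·(-2) − (1) = 2
Net dimensions [M⁻³ L⁻² T²] ≠ [1] — not dimensionless.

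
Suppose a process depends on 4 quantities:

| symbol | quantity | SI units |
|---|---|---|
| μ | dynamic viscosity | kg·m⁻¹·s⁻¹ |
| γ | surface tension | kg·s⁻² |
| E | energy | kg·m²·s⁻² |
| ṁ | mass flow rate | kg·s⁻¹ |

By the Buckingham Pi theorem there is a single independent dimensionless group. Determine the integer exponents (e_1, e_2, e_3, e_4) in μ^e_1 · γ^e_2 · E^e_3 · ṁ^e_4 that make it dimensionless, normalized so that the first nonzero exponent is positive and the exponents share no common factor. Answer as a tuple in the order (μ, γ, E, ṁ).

M: e_1·(1) + e_2·(1) + e_3·(1) + e_4·(1) = 0
L: e_1·(-1) + e_2·(0) + e_3·(2) + e_4·(0) = 0
T: e_1·(-1) + e_2·(-2) + e_3·(-2) + e_4·(-1) = 0
Solving this homogeneous linear system for the smallest-integer solution (first nonzero entry positive) gives (2, -1, 1, -2).

(2, -1, 1, -2)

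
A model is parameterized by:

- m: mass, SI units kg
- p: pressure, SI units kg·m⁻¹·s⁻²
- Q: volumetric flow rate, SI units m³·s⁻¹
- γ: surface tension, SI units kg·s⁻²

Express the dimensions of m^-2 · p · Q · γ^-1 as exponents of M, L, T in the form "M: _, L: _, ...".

M: -2, L: 2, T: -1

Collect each base-dimension exponent across the product:
  M: −2·(1) + (1) + (0) − (1) = -2
  L: −2·(0) + (-1) + (3) − (0) = 2
  T: −2·(0) + (-2) + (-1) − (-2) = -1
So the dimensions are [M⁻² L² T⁻¹].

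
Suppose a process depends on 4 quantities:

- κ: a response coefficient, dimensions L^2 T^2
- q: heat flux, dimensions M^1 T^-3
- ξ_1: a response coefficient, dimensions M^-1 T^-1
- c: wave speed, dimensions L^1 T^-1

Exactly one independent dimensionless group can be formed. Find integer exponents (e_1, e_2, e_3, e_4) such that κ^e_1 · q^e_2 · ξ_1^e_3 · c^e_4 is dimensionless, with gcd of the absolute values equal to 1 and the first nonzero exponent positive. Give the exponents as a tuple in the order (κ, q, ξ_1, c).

(1, 1, 1, -2)

M: e_1·(0) + e_2·(1) + e_3·(-1) + e_4·(0) = 0
L: e_1·(2) + e_2·(0) + e_3·(0) + e_4·(1) = 0
T: e_1·(2) + e_2·(-3) + e_3·(-1) + e_4·(-1) = 0
Solving this homogeneous linear system for the smallest-integer solution (first nonzero entry positive) gives (1, 1, 1, -2).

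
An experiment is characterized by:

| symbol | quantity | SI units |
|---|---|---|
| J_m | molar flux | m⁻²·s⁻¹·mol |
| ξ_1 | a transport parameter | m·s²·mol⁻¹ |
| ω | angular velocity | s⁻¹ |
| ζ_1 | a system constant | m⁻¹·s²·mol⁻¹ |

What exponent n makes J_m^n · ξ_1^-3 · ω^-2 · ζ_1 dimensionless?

Balance the L exponent: (-2)·n from J_m, plus −3·(1) − 2·(0) + (-1) = -4 from the rest, must sum to zero.
-2n − 4 = 0, so n = -2.

-2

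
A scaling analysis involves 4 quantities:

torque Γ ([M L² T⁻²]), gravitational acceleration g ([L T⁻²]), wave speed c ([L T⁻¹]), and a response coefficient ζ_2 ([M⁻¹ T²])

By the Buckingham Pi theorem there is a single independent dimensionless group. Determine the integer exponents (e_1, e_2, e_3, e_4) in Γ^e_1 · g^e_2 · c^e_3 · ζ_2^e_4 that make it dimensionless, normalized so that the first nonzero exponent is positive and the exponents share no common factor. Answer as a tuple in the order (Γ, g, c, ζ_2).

(1, 2, -4, 1)

M: e_1·(1) + e_2·(0) + e_3·(0) + e_4·(-1) = 0
L: e_1·(2) + e_2·(1) + e_3·(1) + e_4·(0) = 0
T: e_1·(-2) + e_2·(-2) + e_3·(-1) + e_4·(2) = 0
Solving this homogeneous linear system for the smallest-integer solution (first nonzero entry positive) gives (1, 2, -4, 1).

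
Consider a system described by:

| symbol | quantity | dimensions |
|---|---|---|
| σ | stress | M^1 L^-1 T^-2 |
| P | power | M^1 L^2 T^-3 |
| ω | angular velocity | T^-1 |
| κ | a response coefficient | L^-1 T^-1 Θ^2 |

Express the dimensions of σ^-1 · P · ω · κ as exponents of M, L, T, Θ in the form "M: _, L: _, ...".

M: 0, L: 2, T: -3, Θ: 2

Collect each base-dimension exponent across the product:
  M: −(1) + (1) + (0) + (0) = 0
  L: −(-1) + (2) + (0) + (-1) = 2
  T: −(-2) + (-3) + (-1) + (-1) = -3
  Θ: −(0) + (0) + (0) + (2) = 2
So the dimensions are [L² T⁻³ Θ²].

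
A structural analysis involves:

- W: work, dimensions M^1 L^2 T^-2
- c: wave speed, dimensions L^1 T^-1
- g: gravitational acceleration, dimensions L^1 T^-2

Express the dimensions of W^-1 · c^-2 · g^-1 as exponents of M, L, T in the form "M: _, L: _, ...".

M: -1, L: -5, T: 6

Collect each base-dimension exponent across the product:
  M: −(1) − 2·(0) − (0) = -1
  L: −(2) − 2·(1) − (1) = -5
  T: −(-2) − 2·(-1) − (-2) = 6
So the dimensions are [M⁻¹ L⁻⁵ T⁶].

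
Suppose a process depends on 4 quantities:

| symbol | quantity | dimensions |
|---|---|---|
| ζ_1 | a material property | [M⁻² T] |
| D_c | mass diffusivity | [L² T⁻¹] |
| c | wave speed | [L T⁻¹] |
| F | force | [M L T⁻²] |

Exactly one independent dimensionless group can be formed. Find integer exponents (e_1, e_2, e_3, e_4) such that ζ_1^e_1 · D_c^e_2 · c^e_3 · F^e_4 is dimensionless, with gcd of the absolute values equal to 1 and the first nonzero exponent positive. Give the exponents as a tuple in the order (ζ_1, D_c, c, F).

(1, 1, -4, 2)

M: e_1·(-2) + e_2·(0) + e_3·(0) + e_4·(1) = 0
L: e_1·(0) + e_2·(2) + e_3·(1) + e_4·(1) = 0
T: e_1·(1) + e_2·(-1) + e_3·(-1) + e_4·(-2) = 0
Solving this homogeneous linear system for the smallest-integer solution (first nonzero entry positive) gives (1, 1, -4, 2).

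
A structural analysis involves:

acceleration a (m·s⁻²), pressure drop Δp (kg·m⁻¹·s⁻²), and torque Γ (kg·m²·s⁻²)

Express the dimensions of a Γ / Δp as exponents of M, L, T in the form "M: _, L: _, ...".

Collect each base-dimension exponent across the product:
  M: (0) − (1) + (1) = 0
  L: (1) − (-1) + (2) = 4
  T: (-2) − (-2) + (-2) = -2
So the dimensions are [L⁴ T⁻²].

M: 0, L: 4, T: -2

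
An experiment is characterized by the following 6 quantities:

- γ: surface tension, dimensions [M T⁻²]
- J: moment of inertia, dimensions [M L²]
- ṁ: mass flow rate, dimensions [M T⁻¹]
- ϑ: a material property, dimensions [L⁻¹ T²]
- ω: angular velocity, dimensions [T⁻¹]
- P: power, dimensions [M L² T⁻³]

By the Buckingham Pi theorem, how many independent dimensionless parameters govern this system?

3

There are 6 variables and 3 base dimensions (M, L, T).
The dimension matrix has rank 3.
Independent dimensionless groups: 6 − 3 = 3.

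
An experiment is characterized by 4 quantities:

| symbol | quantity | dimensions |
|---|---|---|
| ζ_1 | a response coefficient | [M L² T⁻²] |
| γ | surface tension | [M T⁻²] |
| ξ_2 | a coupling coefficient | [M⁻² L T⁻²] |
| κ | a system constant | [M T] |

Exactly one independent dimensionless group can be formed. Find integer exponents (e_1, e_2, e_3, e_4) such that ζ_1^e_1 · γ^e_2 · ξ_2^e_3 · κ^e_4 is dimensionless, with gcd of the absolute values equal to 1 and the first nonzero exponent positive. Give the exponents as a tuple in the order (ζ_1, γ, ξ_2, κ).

M: e_1·(1) + e_2·(1) + e_3·(-2) + e_4·(1) = 0
L: e_1·(2) + e_2·(0) + e_3·(1) + e_4·(0) = 0
T: e_1·(-2) + e_2·(-2) + e_3·(-2) + e_4·(1) = 0
Solving this homogeneous linear system for the smallest-integer solution (first nonzero entry positive) gives (1, -1, -2, -4).

(1, -1, -2, -4)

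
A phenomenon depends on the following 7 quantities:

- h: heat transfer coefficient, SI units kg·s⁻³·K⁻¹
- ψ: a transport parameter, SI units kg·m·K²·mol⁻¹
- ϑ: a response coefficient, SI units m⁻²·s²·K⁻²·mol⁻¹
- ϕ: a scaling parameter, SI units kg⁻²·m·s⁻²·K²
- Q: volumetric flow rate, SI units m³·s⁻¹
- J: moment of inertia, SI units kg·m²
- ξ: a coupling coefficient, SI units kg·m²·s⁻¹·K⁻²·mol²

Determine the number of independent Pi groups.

There are 7 variables and 5 base dimensions (M, L, T, Θ, N).
The dimension matrix has rank 5.
Independent dimensionless groups: 7 − 5 = 2.

2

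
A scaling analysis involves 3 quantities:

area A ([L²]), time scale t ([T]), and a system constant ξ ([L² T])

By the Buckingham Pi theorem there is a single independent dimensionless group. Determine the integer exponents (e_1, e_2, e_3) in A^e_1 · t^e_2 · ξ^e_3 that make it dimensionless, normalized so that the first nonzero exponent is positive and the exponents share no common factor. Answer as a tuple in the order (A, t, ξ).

(1, 1, -1)

L: e_1·(2) + e_2·(0) + e_3·(2) = 0
T: e_1·(0) + e_2·(1) + e_3·(1) = 0
Solving this homogeneous linear system for the smallest-integer solution (first nonzero entry positive) gives (1, 1, -1).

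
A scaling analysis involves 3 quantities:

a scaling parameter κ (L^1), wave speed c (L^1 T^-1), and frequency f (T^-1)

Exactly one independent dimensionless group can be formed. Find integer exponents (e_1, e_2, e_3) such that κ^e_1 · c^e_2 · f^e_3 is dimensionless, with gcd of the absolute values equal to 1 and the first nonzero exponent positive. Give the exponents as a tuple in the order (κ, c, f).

L: e_1·(1) + e_2·(1) + e_3·(0) = 0
T: e_1·(0) + e_2·(-1) + e_3·(-1) = 0
Solving this homogeneous linear system for the smallest-integer solution (first nonzero entry positive) gives (1, -1, 1).

(1, -1, 1)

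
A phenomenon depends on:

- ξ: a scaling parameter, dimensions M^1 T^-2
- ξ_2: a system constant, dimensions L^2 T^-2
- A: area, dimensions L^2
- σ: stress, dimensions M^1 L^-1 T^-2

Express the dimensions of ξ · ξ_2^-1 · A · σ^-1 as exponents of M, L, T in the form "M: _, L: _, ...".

Collect each base-dimension exponent across the product:
  M: (1) − (0) + (0) − (1) = 0
  L: (0) − (2) + (2) − (-1) = 1
  T: (-2) − (-2) + (0) − (-2) = 2
So the dimensions are [L T²].

M: 0, L: 1, T: 2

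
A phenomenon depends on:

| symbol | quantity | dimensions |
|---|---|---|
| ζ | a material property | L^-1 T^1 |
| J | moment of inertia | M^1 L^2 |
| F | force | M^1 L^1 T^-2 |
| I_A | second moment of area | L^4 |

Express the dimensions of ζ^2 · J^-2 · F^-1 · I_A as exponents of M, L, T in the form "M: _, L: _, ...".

M: -3, L: -3, T: 4

Collect each base-dimension exponent across the product:
  M: 2·(0) − 2·(1) − (1) + (0) = -3
  L: 2·(-1) − 2·(2) − (1) + (4) = -3
  T: 2·(1) − 2·(0) − (-2) + (0) = 4
So the dimensions are [M⁻³ L⁻³ T⁴].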